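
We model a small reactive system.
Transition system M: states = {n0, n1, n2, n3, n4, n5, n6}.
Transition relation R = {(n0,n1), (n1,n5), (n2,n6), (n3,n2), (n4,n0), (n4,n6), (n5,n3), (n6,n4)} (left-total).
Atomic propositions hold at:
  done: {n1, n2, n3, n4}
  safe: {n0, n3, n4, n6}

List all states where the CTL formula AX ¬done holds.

{n1, n2, n4}

Sat(¬done) = {n0, n5, n6}
Sat(AX ¬done) = {s : every successor in {n0, n5, n6}} = {n1, n2, n4}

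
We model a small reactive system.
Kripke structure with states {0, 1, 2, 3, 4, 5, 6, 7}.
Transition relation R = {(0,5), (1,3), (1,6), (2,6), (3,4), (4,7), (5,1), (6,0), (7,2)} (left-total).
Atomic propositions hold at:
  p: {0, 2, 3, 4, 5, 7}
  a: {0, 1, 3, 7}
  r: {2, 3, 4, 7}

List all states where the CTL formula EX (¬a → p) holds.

Sat(¬a) = {2, 4, 5, 6}
Sat(¬a → p) = {0, 1, 2, 3, 4, 5, 7}
Sat(EX (¬a → p)) = {s : some successor in {0, 1, 2, 3, 4, 5, 7}} = {0, 1, 3, 4, 5, 6, 7}

{0, 1, 3, 4, 5, 6, 7}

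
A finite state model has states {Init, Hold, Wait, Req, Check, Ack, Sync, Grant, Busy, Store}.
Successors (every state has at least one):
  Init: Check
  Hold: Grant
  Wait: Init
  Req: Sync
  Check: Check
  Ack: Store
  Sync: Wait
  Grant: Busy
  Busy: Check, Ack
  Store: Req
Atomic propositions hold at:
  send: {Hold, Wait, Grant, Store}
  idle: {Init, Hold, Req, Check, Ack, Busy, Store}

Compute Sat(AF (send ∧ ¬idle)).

{Hold, Wait, Req, Ack, Sync, Grant, Store}

Sat(¬idle) = {Wait, Sync, Grant}
Sat(send ∧ ¬idle) = {Wait, Grant}
AF (send ∧ ¬idle): least fixpoint, start Z0 = {Wait, Grant}, add states with every successor in Z. Z1 = {Hold, Wait, Sync, Grant}; Z2 = {Hold, Wait, Req, Sync, Grant}; Z3 = {Hold, Wait, Req, Sync, Grant, Store}; Z4 = {Hold, Wait, Req, Ack, Sync, Grant, Store}; fixed.
Sat(AF (send ∧ ¬idle)) = {Hold, Wait, Req, Ack, Sync, Grant, Store}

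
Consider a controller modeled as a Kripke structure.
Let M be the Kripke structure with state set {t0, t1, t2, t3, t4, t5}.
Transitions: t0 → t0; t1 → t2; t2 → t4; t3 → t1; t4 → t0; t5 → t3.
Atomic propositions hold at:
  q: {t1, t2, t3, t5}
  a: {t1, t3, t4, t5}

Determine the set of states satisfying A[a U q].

{t1, t2, t3, t5}

A[a U q]: least fixpoint, start Z0 = Sat(q) = {t1, t2, t3, t5}, add states in Sat(a) with every successor in Z. Already a fixed point.
Sat(A[a U q]) = {t1, t2, t3, t5}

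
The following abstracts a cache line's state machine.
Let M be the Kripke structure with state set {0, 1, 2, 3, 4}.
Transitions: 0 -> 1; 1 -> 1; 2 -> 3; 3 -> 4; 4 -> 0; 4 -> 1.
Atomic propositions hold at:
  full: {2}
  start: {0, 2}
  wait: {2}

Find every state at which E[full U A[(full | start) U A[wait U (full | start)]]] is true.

{0, 2}

Sat(full | start) = {0, 2}
A[wait U (full | start)]: least fixpoint, start Z0 = Sat((full | start)) = {0, 2}, add states in Sat(wait) with every successor in Z. Already a fixed point.
Sat(A[wait U (full | start)]) = {0, 2}
A[(full | start) U A[wait U (full | start)]]: least fixpoint, start Z0 = Sat(A[wait U (full | start)]) = {0, 2}, add states in Sat(full | start) with every successor in Z. Already a fixed point.
Sat(A[(full | start) U A[wait U (full | start)]]) = {0, 2}
E[full U A[(full | start) U A[wait U (full | start)]]]: least fixpoint, start Z0 = Sat(A[(full | start) U A[wait U (full | start)]]) = {0, 2}, add states in Sat(full) with some successor in Z. Already a fixed point.
Sat(E[full U A[(full | start) U A[wait U (full | start)]]]) = {0, 2}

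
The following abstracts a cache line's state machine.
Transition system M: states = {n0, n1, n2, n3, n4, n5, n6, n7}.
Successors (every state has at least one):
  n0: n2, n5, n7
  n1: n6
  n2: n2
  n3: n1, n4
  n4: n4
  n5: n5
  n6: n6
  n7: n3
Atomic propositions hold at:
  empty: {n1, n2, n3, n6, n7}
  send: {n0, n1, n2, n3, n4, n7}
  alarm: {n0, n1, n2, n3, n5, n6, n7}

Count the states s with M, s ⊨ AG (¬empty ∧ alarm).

Sat(¬empty) = {n0, n4, n5}
Sat(¬empty ∧ alarm) = {n0, n5}
AG (¬empty ∧ alarm): greatest fixpoint, start Z0 = {n0, n5}, keep only states in Sat with every successor in Z. Z1 = {n5}; fixed.
Sat(AG (¬empty ∧ alarm)) = {n5}
|Sat(AG (¬empty ∧ alarm))| = |{n5}| = 1.

1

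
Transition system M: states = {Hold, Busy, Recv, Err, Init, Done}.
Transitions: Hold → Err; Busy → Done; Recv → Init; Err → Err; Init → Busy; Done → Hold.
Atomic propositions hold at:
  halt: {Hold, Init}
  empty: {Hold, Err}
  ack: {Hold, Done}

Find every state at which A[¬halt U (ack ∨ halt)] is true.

{Hold, Busy, Recv, Init, Done}

Sat(¬halt) = {Busy, Recv, Err, Done}
Sat(ack ∨ halt) = {Hold, Init, Done}
A[¬halt U (ack ∨ halt)]: least fixpoint, start Z0 = Sat((ack ∨ halt)) = {Hold, Init, Done}, add states in Sat(¬halt) with every successor in Z. Z1 = {Hold, Busy, Recv, Init, Done}; fixed.
Sat(A[¬halt U (ack ∨ halt)]) = {Hold, Busy, Recv, Init, Done}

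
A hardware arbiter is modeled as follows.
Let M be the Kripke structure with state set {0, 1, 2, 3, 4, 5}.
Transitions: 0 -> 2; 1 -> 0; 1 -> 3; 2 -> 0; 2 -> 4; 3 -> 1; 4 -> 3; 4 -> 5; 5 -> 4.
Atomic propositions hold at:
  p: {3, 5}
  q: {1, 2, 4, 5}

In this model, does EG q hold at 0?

No

EG q: greatest fixpoint, start Z0 = {1, 2, 4, 5}, keep only states in Sat with some successor in Z. Z1 = {2, 4, 5}; fixed.
Sat(EG q) = {2, 4, 5}
0 ∉ Sat(EG q) = {2, 4, 5}, so the formula does not hold at 0.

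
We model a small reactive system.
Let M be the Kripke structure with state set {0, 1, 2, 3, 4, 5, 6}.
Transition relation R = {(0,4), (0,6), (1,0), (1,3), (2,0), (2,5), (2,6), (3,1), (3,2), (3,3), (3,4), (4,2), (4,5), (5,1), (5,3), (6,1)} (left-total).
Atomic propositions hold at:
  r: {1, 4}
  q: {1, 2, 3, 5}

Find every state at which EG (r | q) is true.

{1, 2, 3, 4, 5}

Sat(r | q) = {1, 2, 3, 4, 5}
EG (r | q): greatest fixpoint, start Z0 = {1, 2, 3, 4, 5}, keep only states in Sat with some successor in Z. Already a fixed point.
Sat(EG (r | q)) = {1, 2, 3, 4, 5}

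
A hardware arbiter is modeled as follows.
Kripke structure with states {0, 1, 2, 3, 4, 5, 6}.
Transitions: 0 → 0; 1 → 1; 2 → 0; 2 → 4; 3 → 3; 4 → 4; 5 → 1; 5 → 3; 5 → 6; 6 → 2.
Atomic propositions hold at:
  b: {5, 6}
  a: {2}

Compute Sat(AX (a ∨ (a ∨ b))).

{6}

Sat(a ∨ b) = {2, 5, 6}
Sat(a ∨ (a ∨ b)) = {2, 5, 6}
Sat(AX (a ∨ (a ∨ b))) = {s : every successor in {2, 5, 6}} = {6}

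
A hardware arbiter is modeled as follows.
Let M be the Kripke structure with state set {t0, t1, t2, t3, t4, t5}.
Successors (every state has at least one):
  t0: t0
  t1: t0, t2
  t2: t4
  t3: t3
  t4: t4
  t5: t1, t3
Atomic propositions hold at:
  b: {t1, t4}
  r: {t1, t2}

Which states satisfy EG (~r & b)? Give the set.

Sat(~r) = {t0, t3, t4, t5}
Sat(~r & b) = {t4}
EG (~r & b): greatest fixpoint, start Z0 = {t4}, keep only states in Sat with some successor in Z. Already a fixed point.
Sat(EG (~r & b)) = {t4}

{t4}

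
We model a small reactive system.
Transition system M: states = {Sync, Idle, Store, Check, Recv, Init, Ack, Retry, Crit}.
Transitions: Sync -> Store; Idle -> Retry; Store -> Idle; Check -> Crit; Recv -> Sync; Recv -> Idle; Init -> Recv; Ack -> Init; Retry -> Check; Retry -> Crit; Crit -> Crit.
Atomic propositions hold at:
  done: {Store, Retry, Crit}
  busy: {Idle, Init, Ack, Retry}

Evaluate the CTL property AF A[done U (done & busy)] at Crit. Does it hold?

No

Sat(done & busy) = {Retry}
A[done U (done & busy)]: least fixpoint, start Z0 = Sat((done & busy)) = {Retry}, add states in Sat(done) with every successor in Z. Already a fixed point.
Sat(A[done U (done & busy)]) = {Retry}
AF A[done U (done & busy)]: least fixpoint, start Z0 = {Retry}, add states with every successor in Z. Z1 = {Idle, Retry}; Z2 = {Idle, Store, Retry}; Z3 = {Sync, Idle, Store, Retry}; Z4 = {Sync, Idle, Store, Recv, Retry}; Z5 = {Sync, Idle, Store, Recv, Init, Retry}; Z6 = {Sync, Idle, Store, Recv, Init, Ack, Retry}; fixed.
Sat(AF A[done U (done & busy)]) = {Sync, Idle, Store, Recv, Init, Ack, Retry}
Crit ∉ Sat(AF A[done U (done & busy)]) = {Sync, Idle, Store, Recv, Init, Ack, Retry}, so the formula does not hold at Crit.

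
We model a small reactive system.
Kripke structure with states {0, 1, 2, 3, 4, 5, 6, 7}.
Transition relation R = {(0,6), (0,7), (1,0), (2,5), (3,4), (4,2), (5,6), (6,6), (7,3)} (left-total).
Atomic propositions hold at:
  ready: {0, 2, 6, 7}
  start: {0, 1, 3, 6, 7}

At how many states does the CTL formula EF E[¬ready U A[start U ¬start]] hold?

7

Sat(¬ready) = {1, 3, 4, 5}
Sat(¬start) = {2, 4, 5}
A[start U ¬start]: least fixpoint, start Z0 = Sat(¬start) = {2, 4, 5}, add states in Sat(start) with every successor in Z. Z1 = {2, 3, 4, 5}; Z2 = {2, 3, 4, 5, 7}; fixed.
Sat(A[start U ¬start]) = {2, 3, 4, 5, 7}
E[¬ready U A[start U ¬start]]: least fixpoint, start Z0 = Sat(A[start U ¬start]) = {2, 3, 4, 5, 7}, add states in Sat(¬ready) with some successor in Z. Already a fixed point.
Sat(E[¬ready U A[start U ¬start]]) = {2, 3, 4, 5, 7}
EF E[¬ready U A[start U ¬start]]: least fixpoint, start Z0 = {2, 3, 4, 5, 7}, add states with some successor in Z. Z1 = {0, 2, 3, 4, 5, 7}; Z2 = {0, 1, 2, 3, 4, 5, 7}; fixed.
Sat(EF E[¬ready U A[start U ¬start]]) = {0, 1, 2, 3, 4, 5, 7}
|Sat(EF E[¬ready U A[start U ¬start]])| = |{0, 1, 2, 3, 4, 5, 7}| = 7.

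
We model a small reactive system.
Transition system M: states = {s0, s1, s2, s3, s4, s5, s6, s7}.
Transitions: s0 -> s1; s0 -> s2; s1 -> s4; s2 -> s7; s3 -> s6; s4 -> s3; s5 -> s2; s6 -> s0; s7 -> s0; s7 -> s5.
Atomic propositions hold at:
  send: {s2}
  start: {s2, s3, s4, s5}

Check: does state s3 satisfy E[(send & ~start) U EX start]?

No

Sat(~start) = {s0, s1, s6, s7}
Sat(send & ~start) = ∅
Sat(EX start) = {s : some successor in {s2, s3, s4, s5}} = {s0, s1, s4, s5, s7}
E[(send & ~start) U EX start]: least fixpoint, start Z0 = Sat(EX start) = {s0, s1, s4, s5, s7}, add states in Sat(send & ~start) with some successor in Z. Already a fixed point.
Sat(E[(send & ~start) U EX start]) = {s0, s1, s4, s5, s7}
s3 ∉ Sat(E[(send & ~start) U EX start]) = {s0, s1, s4, s5, s7}, so the formula does not hold at s3.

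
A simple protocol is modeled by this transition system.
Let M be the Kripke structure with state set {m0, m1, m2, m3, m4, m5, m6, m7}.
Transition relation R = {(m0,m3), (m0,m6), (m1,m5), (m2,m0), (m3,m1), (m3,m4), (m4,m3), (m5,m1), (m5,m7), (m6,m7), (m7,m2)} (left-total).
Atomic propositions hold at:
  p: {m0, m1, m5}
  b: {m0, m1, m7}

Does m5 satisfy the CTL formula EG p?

EG p: greatest fixpoint, start Z0 = {m0, m1, m5}, keep only states in Sat with some successor in Z. Z1 = {m1, m5}; fixed.
Sat(EG p) = {m1, m5}
m5 ∈ Sat(EG p) = {m1, m5}, so the formula holds at m5.

Yes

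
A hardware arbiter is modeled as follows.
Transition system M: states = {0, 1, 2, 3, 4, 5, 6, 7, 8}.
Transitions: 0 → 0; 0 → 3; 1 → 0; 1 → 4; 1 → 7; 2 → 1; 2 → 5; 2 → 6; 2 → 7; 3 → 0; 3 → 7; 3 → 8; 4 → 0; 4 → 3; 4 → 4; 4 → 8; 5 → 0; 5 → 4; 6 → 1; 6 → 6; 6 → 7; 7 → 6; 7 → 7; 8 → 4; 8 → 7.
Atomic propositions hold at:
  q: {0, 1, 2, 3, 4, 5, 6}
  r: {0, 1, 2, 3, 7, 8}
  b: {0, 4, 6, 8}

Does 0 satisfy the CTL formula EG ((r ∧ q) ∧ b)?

Sat(r ∧ q) = {0, 1, 2, 3}
Sat((r ∧ q) ∧ b) = {0}
EG ((r ∧ q) ∧ b): greatest fixpoint, start Z0 = {0}, keep only states in Sat with some successor in Z. Already a fixed point.
Sat(EG ((r ∧ q) ∧ b)) = {0}
0 ∈ Sat(EG ((r ∧ q) ∧ b)) = {0}, so the formula holds at 0.

Yes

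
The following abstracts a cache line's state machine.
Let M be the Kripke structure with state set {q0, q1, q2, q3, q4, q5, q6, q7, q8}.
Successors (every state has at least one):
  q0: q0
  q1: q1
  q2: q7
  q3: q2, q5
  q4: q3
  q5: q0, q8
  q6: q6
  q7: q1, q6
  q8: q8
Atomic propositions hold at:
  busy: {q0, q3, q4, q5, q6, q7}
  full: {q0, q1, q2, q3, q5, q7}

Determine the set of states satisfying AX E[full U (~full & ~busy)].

Sat(~full) = {q4, q6, q8}
Sat(~busy) = {q1, q2, q8}
Sat(~full & ~busy) = {q8}
E[full U (~full & ~busy)]: least fixpoint, start Z0 = Sat((~full & ~busy)) = {q8}, add states in Sat(full) with some successor in Z. Z1 = {q5, q8}; Z2 = {q3, q5, q8}; fixed.
Sat(E[full U (~full & ~busy)]) = {q3, q5, q8}
Sat(AX E[full U (~full & ~busy)]) = {s : every successor in {q3, q5, q8}} = {q4, q8}

{q4, q8}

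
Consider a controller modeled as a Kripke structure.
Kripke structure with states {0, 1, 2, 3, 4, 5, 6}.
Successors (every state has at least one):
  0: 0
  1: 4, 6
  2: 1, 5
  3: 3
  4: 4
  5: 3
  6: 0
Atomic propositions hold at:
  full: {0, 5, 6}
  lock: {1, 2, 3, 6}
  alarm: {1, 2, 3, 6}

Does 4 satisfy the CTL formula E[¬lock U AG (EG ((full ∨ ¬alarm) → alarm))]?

Sat(¬lock) = {0, 4, 5}
Sat(¬alarm) = {0, 4, 5}
Sat(full ∨ ¬alarm) = {0, 4, 5, 6}
Sat((full ∨ ¬alarm) → alarm) = {1, 2, 3, 6}
EG ((full ∨ ¬alarm) → alarm): greatest fixpoint, start Z0 = {1, 2, 3, 6}, keep only states in Sat with some successor in Z. Z1 = {1, 2, 3}; Z2 = {2, 3}; Z3 = {3}; fixed.
Sat(EG ((full ∨ ¬alarm) → alarm)) = {3}
AG (EG ((full ∨ ¬alarm) → alarm)): greatest fixpoint, start Z0 = {3}, keep only states in Sat with every successor in Z. Already a fixed point.
Sat(AG (EG ((full ∨ ¬alarm) → alarm))) = {3}
E[¬lock U AG (EG ((full ∨ ¬alarm) → alarm))]: least fixpoint, start Z0 = Sat(AG (EG ((full ∨ ¬alarm) → alarm))) = {3}, add states in Sat(¬lock) with some successor in Z. Z1 = {3, 5}; fixed.
Sat(E[¬lock U AG (EG ((full ∨ ¬alarm) → alarm))]) = {3, 5}
4 ∉ Sat(E[¬lock U AG (EG ((full ∨ ¬alarm) → alarm))]) = {3, 5}, so the formula does not hold at 4.

No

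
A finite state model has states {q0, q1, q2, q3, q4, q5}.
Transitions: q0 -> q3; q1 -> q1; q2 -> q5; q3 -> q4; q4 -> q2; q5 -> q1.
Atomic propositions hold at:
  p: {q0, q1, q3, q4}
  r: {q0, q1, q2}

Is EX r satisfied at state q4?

Sat(EX r) = {s : some successor in {q0, q1, q2}} = {q1, q4, q5}
q4 ∈ Sat(EX r) = {q1, q4, q5}, so the formula holds at q4.

Yes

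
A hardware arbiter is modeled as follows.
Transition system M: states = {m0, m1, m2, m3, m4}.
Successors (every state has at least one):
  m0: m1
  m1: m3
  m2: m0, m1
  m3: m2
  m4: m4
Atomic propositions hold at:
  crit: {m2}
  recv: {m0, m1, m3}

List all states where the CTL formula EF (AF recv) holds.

AF recv: least fixpoint, start Z0 = {m0, m1, m3}, add states with every successor in Z. Z1 = {m0, m1, m2, m3}; fixed.
Sat(AF recv) = {m0, m1, m2, m3}
EF (AF recv): least fixpoint, start Z0 = {m0, m1, m2, m3}, add states with some successor in Z. Already a fixed point.
Sat(EF (AF recv)) = {m0, m1, m2, m3}

{m0, m1, m2, m3}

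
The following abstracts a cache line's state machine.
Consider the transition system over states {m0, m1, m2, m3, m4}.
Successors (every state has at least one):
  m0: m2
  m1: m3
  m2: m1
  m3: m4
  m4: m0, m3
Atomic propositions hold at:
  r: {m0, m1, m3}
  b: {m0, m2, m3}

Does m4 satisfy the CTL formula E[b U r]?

No

E[b U r]: least fixpoint, start Z0 = Sat(r) = {m0, m1, m3}, add states in Sat(b) with some successor in Z. Z1 = {m0, m1, m2, m3}; fixed.
Sat(E[b U r]) = {m0, m1, m2, m3}
m4 ∉ Sat(E[b U r]) = {m0, m1, m2, m3}, so the formula does not hold at m4.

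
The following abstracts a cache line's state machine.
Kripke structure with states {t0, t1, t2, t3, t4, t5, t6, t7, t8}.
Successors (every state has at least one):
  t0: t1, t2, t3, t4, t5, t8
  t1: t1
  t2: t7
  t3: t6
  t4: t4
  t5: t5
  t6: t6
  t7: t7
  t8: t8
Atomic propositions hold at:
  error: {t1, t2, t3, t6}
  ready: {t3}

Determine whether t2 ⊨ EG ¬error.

No

Sat(¬error) = {t0, t4, t5, t7, t8}
EG ¬error: greatest fixpoint, start Z0 = {t0, t4, t5, t7, t8}, keep only states in Sat with some successor in Z. Already a fixed point.
Sat(EG ¬error) = {t0, t4, t5, t7, t8}
t2 ∉ Sat(EG ¬error) = {t0, t4, t5, t7, t8}, so the formula does not hold at t2.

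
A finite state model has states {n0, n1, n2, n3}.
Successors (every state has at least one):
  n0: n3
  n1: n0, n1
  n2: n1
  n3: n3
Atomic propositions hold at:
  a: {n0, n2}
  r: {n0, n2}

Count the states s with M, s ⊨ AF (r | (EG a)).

2

EG a: greatest fixpoint, start Z0 = {n0, n2}, keep only states in Sat with some successor in Z. Z1 = ∅; fixed.
Sat(EG a) = ∅
Sat(r | (EG a)) = {n0, n2}
AF (r | (EG a)): least fixpoint, start Z0 = {n0, n2}, add states with every successor in Z. Already a fixed point.
Sat(AF (r | (EG a))) = {n0, n2}
|Sat(AF (r | (EG a)))| = |{n0, n2}| = 2.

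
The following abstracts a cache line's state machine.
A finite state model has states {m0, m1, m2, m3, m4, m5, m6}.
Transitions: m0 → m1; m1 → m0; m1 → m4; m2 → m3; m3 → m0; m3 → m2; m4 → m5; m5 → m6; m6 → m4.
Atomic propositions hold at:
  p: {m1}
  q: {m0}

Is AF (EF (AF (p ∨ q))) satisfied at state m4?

No

Sat(p ∨ q) = {m0, m1}
AF (p ∨ q): least fixpoint, start Z0 = {m0, m1}, add states with every successor in Z. Already a fixed point.
Sat(AF (p ∨ q)) = {m0, m1}
EF (AF (p ∨ q)): least fixpoint, start Z0 = {m0, m1}, add states with some successor in Z. Z1 = {m0, m1, m3}; Z2 = {m0, m1, m2, m3}; fixed.
Sat(EF (AF (p ∨ q))) = {m0, m1, m2, m3}
AF (EF (AF (p ∨ q))): least fixpoint, start Z0 = {m0, m1, m2, m3}, add states with every successor in Z. Already a fixed point.
Sat(AF (EF (AF (p ∨ q)))) = {m0, m1, m2, m3}
m4 ∉ Sat(AF (EF (AF (p ∨ q)))) = {m0, m1, m2, m3}, so the formula does not hold at m4.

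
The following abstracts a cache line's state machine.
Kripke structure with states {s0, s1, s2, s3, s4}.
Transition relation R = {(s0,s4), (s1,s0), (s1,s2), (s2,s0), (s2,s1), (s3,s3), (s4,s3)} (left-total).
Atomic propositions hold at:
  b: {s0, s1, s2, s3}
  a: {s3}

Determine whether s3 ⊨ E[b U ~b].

Sat(~b) = {s4}
E[b U ~b]: least fixpoint, start Z0 = Sat(~b) = {s4}, add states in Sat(b) with some successor in Z. Z1 = {s0, s4}; Z2 = {s0, s1, s2, s4}; fixed.
Sat(E[b U ~b]) = {s0, s1, s2, s4}
s3 ∉ Sat(E[b U ~b]) = {s0, s1, s2, s4}, so the formula does not hold at s3.

No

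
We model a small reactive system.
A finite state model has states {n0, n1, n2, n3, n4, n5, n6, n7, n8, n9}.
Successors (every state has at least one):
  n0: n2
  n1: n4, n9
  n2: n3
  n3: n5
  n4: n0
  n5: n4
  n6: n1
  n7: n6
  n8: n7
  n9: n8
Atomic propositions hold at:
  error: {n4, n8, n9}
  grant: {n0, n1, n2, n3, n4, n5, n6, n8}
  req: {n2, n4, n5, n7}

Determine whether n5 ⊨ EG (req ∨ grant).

Sat(req ∨ grant) = {n0, n1, n2, n3, n4, n5, n6, n7, n8}
EG (req ∨ grant): greatest fixpoint, start Z0 = {n0, n1, n2, n3, n4, n5, n6, n7, n8}, keep only states in Sat with some successor in Z. Already a fixed point.
Sat(EG (req ∨ grant)) = {n0, n1, n2, n3, n4, n5, n6, n7, n8}
n5 ∈ Sat(EG (req ∨ grant)) = {n0, n1, n2, n3, n4, n5, n6, n7, n8}, so the formula holds at n5.

Yes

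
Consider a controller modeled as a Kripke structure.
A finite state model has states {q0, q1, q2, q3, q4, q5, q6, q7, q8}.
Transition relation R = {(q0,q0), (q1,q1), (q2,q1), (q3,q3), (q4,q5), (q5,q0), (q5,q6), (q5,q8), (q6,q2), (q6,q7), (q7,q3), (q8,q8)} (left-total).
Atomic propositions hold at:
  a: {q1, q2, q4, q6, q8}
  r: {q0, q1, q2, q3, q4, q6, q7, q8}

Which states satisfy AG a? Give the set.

AG a: greatest fixpoint, start Z0 = {q1, q2, q4, q6, q8}, keep only states in Sat with every successor in Z. Z1 = {q1, q2, q8}; fixed.
Sat(AG a) = {q1, q2, q8}

{q1, q2, q8}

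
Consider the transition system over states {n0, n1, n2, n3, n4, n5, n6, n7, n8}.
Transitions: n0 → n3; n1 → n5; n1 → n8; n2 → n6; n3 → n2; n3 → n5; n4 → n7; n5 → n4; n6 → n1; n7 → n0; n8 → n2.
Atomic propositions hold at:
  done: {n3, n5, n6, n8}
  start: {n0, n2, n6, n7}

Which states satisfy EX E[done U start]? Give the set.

{n0, n1, n2, n3, n4, n7, n8}

E[done U start]: least fixpoint, start Z0 = Sat(start) = {n0, n2, n6, n7}, add states in Sat(done) with some successor in Z. Z1 = {n0, n2, n3, n6, n7, n8}; fixed.
Sat(E[done U start]) = {n0, n2, n3, n6, n7, n8}
Sat(EX E[done U start]) = {s : some successor in {n0, n2, n3, n6, n7, n8}} = {n0, n1, n2, n3, n4, n7, n8}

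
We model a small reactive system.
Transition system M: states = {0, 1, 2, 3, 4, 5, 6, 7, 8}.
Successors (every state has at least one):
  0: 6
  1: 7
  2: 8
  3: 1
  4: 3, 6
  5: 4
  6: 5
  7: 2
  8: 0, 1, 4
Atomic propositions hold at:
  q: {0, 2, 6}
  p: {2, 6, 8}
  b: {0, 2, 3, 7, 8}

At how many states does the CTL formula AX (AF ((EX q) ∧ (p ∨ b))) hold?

Sat(EX q) = {s : some successor in {0, 2, 6}} = {0, 4, 7, 8}
Sat(p ∨ b) = {0, 2, 3, 6, 7, 8}
Sat((EX q) ∧ (p ∨ b)) = {0, 7, 8}
AF ((EX q) ∧ (p ∨ b)): least fixpoint, start Z0 = {0, 7, 8}, add states with every successor in Z. Z1 = {0, 1, 2, 7, 8}; Z2 = {0, 1, 2, 3, 7, 8}; fixed.
Sat(AF ((EX q) ∧ (p ∨ b))) = {0, 1, 2, 3, 7, 8}
Sat(AX (AF ((EX q) ∧ (p ∨ b)))) = {s : every successor in {0, 1, 2, 3, 7, 8}} = {1, 2, 3, 7}
|Sat(AX (AF ((EX q) ∧ (p ∨ b))))| = |{1, 2, 3, 7}| = 4.

4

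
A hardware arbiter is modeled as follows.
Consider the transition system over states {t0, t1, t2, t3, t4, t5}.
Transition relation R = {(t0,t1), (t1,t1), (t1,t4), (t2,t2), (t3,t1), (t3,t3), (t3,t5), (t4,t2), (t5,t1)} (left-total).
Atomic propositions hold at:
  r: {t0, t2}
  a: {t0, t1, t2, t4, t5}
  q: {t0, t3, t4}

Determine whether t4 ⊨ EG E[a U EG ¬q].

Yes

Sat(¬q) = {t1, t2, t5}
EG ¬q: greatest fixpoint, start Z0 = {t1, t2, t5}, keep only states in Sat with some successor in Z. Already a fixed point.
Sat(EG ¬q) = {t1, t2, t5}
E[a U EG ¬q]: least fixpoint, start Z0 = Sat(EG ¬q) = {t1, t2, t5}, add states in Sat(a) with some successor in Z. Z1 = {t0, t1, t2, t4, t5}; fixed.
Sat(E[a U EG ¬q]) = {t0, t1, t2, t4, t5}
EG E[a U EG ¬q]: greatest fixpoint, start Z0 = {t0, t1, t2, t4, t5}, keep only states in Sat with some successor in Z. Already a fixed point.
Sat(EG E[a U EG ¬q]) = {t0, t1, t2, t4, t5}
t4 ∈ Sat(EG E[a U EG ¬q]) = {t0, t1, t2, t4, t5}, so the formula holds at t4.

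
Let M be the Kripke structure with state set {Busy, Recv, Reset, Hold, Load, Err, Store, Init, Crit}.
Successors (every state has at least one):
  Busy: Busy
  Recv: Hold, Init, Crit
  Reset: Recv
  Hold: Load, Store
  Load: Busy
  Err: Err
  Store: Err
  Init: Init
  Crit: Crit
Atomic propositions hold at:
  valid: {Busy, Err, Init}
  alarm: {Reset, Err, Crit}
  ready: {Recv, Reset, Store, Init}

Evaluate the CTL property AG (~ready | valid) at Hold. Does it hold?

No

Sat(~ready) = {Busy, Hold, Load, Err, Crit}
Sat(~ready | valid) = {Busy, Hold, Load, Err, Init, Crit}
AG (~ready | valid): greatest fixpoint, start Z0 = {Busy, Hold, Load, Err, Init, Crit}, keep only states in Sat with every successor in Z. Z1 = {Busy, Load, Err, Init, Crit}; fixed.
Sat(AG (~ready | valid)) = {Busy, Load, Err, Init, Crit}
Hold ∉ Sat(AG (~ready | valid)) = {Busy, Load, Err, Init, Crit}, so the formula does not hold at Hold.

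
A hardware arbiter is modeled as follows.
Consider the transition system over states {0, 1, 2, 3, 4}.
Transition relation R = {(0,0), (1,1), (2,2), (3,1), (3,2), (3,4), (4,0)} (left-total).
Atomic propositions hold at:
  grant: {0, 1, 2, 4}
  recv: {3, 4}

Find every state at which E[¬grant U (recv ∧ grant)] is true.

Sat(¬grant) = {3}
Sat(recv ∧ grant) = {4}
E[¬grant U (recv ∧ grant)]: least fixpoint, start Z0 = Sat((recv ∧ grant)) = {4}, add states in Sat(¬grant) with some successor in Z. Z1 = {3, 4}; fixed.
Sat(E[¬grant U (recv ∧ grant)]) = {3, 4}

{3, 4}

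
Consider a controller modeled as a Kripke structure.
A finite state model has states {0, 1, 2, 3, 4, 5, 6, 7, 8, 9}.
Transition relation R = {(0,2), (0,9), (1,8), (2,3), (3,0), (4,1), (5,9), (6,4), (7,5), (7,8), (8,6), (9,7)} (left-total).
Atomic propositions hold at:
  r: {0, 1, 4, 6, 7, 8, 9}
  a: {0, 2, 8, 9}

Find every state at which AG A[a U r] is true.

{1, 4, 6, 8}

A[a U r]: least fixpoint, start Z0 = Sat(r) = {0, 1, 4, 6, 7, 8, 9}, add states in Sat(a) with every successor in Z. Already a fixed point.
Sat(A[a U r]) = {0, 1, 4, 6, 7, 8, 9}
AG A[a U r]: greatest fixpoint, start Z0 = {0, 1, 4, 6, 7, 8, 9}, keep only states in Sat with every successor in Z. Z1 = {1, 4, 6, 8, 9}; Z2 = {1, 4, 6, 8}; fixed.
Sat(AG A[a U r]) = {1, 4, 6, 8}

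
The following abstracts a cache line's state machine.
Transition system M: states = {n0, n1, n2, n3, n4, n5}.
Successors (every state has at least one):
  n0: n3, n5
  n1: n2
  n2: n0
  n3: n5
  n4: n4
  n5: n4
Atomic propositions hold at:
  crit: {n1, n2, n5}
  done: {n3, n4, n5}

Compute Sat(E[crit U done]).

E[crit U done]: least fixpoint, start Z0 = Sat(done) = {n3, n4, n5}, add states in Sat(crit) with some successor in Z. Already a fixed point.
Sat(E[crit U done]) = {n3, n4, n5}

{n3, n4, n5}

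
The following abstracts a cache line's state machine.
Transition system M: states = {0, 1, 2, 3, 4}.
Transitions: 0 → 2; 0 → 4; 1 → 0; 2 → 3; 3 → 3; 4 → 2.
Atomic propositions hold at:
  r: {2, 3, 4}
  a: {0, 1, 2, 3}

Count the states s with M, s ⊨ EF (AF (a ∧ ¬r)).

2

Sat(¬r) = {0, 1}
Sat(a ∧ ¬r) = {0, 1}
AF (a ∧ ¬r): least fixpoint, start Z0 = {0, 1}, add states with every successor in Z. Already a fixed point.
Sat(AF (a ∧ ¬r)) = {0, 1}
EF (AF (a ∧ ¬r)): least fixpoint, start Z0 = {0, 1}, add states with some successor in Z. Already a fixed point.
Sat(EF (AF (a ∧ ¬r))) = {0, 1}
|Sat(EF (AF (a ∧ ¬r)))| = |{0, 1}| = 2.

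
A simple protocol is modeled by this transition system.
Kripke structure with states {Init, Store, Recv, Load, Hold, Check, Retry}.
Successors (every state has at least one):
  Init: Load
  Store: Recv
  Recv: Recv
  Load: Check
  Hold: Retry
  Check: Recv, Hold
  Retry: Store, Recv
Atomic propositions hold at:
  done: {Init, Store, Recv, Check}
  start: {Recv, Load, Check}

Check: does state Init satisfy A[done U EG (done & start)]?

Sat(done & start) = {Recv, Check}
EG (done & start): greatest fixpoint, start Z0 = {Recv, Check}, keep only states in Sat with some successor in Z. Already a fixed point.
Sat(EG (done & start)) = {Recv, Check}
A[done U EG (done & start)]: least fixpoint, start Z0 = Sat(EG (done & start)) = {Recv, Check}, add states in Sat(done) with every successor in Z. Z1 = {Store, Recv, Check}; fixed.
Sat(A[done U EG (done & start)]) = {Store, Recv, Check}
Init ∉ Sat(A[done U EG (done & start)]) = {Store, Recv, Check}, so the formula does not hold at Init.

No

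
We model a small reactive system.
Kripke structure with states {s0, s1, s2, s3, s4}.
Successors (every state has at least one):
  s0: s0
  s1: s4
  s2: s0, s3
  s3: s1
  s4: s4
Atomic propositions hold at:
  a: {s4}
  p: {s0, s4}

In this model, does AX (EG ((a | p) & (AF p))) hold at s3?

No

Sat(a | p) = {s0, s4}
AF p: least fixpoint, start Z0 = {s0, s4}, add states with every successor in Z. Z1 = {s0, s1, s4}; Z2 = {s0, s1, s3, s4}; Z3 = {s0, s1, s2, s3, s4}; fixed.
Sat(AF p) = {s0, s1, s2, s3, s4}
Sat((a | p) & (AF p)) = {s0, s4}
EG ((a | p) & (AF p)): greatest fixpoint, start Z0 = {s0, s4}, keep only states in Sat with some successor in Z. Already a fixed point.
Sat(EG ((a | p) & (AF p))) = {s0, s4}
Sat(AX (EG ((a | p) & (AF p)))) = {s : every successor in {s0, s4}} = {s0, s1, s4}
s3 ∉ Sat(AX (EG ((a | p) & (AF p)))) = {s0, s1, s4}, so the formula does not hold at s3.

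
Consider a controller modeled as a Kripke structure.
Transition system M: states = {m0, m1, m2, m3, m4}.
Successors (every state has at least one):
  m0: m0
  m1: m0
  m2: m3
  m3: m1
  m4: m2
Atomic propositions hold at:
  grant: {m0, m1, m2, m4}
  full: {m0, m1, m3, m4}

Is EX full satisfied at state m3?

Yes

Sat(EX full) = {s : some successor in {m0, m1, m3, m4}} = {m0, m1, m2, m3}
m3 ∈ Sat(EX full) = {m0, m1, m2, m3}, so the formula holds at m3.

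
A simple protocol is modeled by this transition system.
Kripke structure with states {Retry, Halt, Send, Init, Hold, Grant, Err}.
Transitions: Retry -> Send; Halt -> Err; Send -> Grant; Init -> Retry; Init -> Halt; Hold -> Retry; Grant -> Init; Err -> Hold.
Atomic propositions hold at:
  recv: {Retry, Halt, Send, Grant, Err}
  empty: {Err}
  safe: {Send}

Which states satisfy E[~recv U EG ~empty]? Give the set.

Sat(~recv) = {Init, Hold}
Sat(~empty) = {Retry, Halt, Send, Init, Hold, Grant}
EG ~empty: greatest fixpoint, start Z0 = {Retry, Halt, Send, Init, Hold, Grant}, keep only states in Sat with some successor in Z. Z1 = {Retry, Send, Init, Hold, Grant}; fixed.
Sat(EG ~empty) = {Retry, Send, Init, Hold, Grant}
E[~recv U EG ~empty]: least fixpoint, start Z0 = Sat(EG ~empty) = {Retry, Send, Init, Hold, Grant}, add states in Sat(~recv) with some successor in Z. Already a fixed point.
Sat(E[~recv U EG ~empty]) = {Retry, Send, Init, Hold, Grant}

{Retry, Send, Init, Hold, Grant}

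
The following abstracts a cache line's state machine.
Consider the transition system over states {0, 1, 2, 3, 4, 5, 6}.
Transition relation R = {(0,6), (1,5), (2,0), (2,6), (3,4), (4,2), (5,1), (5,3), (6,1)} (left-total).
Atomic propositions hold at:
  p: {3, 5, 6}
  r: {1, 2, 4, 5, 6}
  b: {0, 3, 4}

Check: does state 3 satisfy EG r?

No

EG r: greatest fixpoint, start Z0 = {1, 2, 4, 5, 6}, keep only states in Sat with some successor in Z. Already a fixed point.
Sat(EG r) = {1, 2, 4, 5, 6}
3 ∉ Sat(EG r) = {1, 2, 4, 5, 6}, so the formula does not hold at 3.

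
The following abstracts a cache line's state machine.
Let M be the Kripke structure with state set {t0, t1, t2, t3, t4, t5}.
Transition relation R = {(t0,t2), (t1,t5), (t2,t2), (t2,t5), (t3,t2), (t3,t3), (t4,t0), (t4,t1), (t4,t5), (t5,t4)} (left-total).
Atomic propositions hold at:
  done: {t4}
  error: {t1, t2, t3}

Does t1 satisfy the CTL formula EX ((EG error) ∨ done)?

No

EG error: greatest fixpoint, start Z0 = {t1, t2, t3}, keep only states in Sat with some successor in Z. Z1 = {t2, t3}; fixed.
Sat(EG error) = {t2, t3}
Sat((EG error) ∨ done) = {t2, t3, t4}
Sat(EX ((EG error) ∨ done)) = {s : some successor in {t2, t3, t4}} = {t0, t2, t3, t5}
t1 ∉ Sat(EX ((EG error) ∨ done)) = {t0, t2, t3, t5}, so the formula does not hold at t1.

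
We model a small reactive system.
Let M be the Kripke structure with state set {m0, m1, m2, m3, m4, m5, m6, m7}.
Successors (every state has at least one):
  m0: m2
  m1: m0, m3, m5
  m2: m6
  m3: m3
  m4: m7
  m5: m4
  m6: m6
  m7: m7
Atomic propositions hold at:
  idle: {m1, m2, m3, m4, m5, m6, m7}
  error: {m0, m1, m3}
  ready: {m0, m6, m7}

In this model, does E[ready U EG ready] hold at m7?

EG ready: greatest fixpoint, start Z0 = {m0, m6, m7}, keep only states in Sat with some successor in Z. Z1 = {m6, m7}; fixed.
Sat(EG ready) = {m6, m7}
E[ready U EG ready]: least fixpoint, start Z0 = Sat(EG ready) = {m6, m7}, add states in Sat(ready) with some successor in Z. Already a fixed point.
Sat(E[ready U EG ready]) = {m6, m7}
m7 ∈ Sat(E[ready U EG ready]) = {m6, m7}, so the formula holds at m7.

Yes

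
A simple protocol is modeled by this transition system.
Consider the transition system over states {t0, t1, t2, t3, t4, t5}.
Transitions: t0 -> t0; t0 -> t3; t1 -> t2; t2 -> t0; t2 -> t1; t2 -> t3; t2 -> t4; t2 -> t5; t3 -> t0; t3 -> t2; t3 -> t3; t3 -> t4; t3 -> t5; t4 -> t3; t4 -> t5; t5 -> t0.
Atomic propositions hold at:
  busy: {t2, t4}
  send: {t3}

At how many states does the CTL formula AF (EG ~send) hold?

Sat(~send) = {t0, t1, t2, t4, t5}
EG ~send: greatest fixpoint, start Z0 = {t0, t1, t2, t4, t5}, keep only states in Sat with some successor in Z. Already a fixed point.
Sat(EG ~send) = {t0, t1, t2, t4, t5}
AF (EG ~send): least fixpoint, start Z0 = {t0, t1, t2, t4, t5}, add states with every successor in Z. Already a fixed point.
Sat(AF (EG ~send)) = {t0, t1, t2, t4, t5}
|Sat(AF (EG ~send))| = |{t0, t1, t2, t4, t5}| = 5.

5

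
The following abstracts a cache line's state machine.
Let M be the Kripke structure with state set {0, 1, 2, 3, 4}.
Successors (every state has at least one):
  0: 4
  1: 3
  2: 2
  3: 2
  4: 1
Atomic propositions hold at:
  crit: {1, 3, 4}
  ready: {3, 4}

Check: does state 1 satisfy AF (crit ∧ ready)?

Sat(crit ∧ ready) = {3, 4}
AF (crit ∧ ready): least fixpoint, start Z0 = {3, 4}, add states with every successor in Z. Z1 = {0, 1, 3, 4}; fixed.
Sat(AF (crit ∧ ready)) = {0, 1, 3, 4}
1 ∈ Sat(AF (crit ∧ ready)) = {0, 1, 3, 4}, so the formula holds at 1.

Yes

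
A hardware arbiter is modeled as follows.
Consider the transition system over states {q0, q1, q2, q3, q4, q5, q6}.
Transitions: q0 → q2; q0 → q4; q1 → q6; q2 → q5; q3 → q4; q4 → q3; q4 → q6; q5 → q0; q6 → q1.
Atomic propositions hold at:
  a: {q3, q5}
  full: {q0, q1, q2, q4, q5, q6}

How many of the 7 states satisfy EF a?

5

EF a: least fixpoint, start Z0 = {q3, q5}, add states with some successor in Z. Z1 = {q2, q3, q4, q5}; Z2 = {q0, q2, q3, q4, q5}; fixed.
Sat(EF a) = {q0, q2, q3, q4, q5}
|Sat(EF a)| = |{q0, q2, q3, q4, q5}| = 5.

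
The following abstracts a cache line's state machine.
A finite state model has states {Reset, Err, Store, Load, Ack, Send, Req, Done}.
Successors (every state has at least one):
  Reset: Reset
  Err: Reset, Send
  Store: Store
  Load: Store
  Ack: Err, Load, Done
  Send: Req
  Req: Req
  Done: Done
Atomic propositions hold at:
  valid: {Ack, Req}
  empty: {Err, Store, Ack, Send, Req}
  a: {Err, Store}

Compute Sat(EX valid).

{Send, Req}

Sat(EX valid) = {s : some successor in {Ack, Req}} = {Send, Req}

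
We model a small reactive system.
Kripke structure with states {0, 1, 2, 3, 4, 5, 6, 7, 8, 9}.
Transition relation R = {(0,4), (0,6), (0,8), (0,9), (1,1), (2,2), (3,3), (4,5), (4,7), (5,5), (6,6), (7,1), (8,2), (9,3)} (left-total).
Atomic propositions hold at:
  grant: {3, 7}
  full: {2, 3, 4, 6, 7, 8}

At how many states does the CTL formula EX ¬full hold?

Sat(¬full) = {0, 1, 5, 9}
Sat(EX ¬full) = {s : some successor in {0, 1, 5, 9}} = {0, 1, 4, 5, 7}
|Sat(EX ¬full)| = |{0, 1, 4, 5, 7}| = 5.

5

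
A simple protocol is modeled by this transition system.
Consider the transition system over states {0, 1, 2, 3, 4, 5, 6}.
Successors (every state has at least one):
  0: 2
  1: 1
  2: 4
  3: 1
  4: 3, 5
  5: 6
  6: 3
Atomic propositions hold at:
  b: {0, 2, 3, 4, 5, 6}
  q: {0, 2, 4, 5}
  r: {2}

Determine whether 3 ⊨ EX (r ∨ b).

No

Sat(r ∨ b) = {0, 2, 3, 4, 5, 6}
Sat(EX (r ∨ b)) = {s : some successor in {0, 2, 3, 4, 5, 6}} = {0, 2, 4, 5, 6}
3 ∉ Sat(EX (r ∨ b)) = {0, 2, 4, 5, 6}, so the formula does not hold at 3.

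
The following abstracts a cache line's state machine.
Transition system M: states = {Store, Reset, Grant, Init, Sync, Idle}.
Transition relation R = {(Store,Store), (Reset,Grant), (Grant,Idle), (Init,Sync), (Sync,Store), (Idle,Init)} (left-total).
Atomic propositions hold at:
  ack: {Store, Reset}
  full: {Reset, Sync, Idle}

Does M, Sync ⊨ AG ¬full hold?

Sat(¬full) = {Store, Grant, Init}
AG ¬full: greatest fixpoint, start Z0 = {Store, Grant, Init}, keep only states in Sat with every successor in Z. Z1 = {Store}; fixed.
Sat(AG ¬full) = {Store}
Sync ∉ Sat(AG ¬full) = {Store}, so the formula does not hold at Sync.

No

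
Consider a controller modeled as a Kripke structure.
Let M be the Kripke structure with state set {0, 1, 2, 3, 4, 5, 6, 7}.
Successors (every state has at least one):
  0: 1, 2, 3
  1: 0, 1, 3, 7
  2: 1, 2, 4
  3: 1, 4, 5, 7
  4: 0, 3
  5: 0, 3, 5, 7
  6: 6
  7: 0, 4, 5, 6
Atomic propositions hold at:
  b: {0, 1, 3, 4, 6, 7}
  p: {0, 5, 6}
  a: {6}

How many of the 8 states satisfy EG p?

EG p: greatest fixpoint, start Z0 = {0, 5, 6}, keep only states in Sat with some successor in Z. Z1 = {5, 6}; fixed.
Sat(EG p) = {5, 6}
|Sat(EG p)| = |{5, 6}| = 2.

2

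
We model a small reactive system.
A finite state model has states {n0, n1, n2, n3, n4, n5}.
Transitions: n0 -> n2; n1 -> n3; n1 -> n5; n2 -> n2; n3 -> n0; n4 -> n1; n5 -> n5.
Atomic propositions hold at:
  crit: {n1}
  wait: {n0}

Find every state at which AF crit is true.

{n1, n4}

AF crit: least fixpoint, start Z0 = {n1}, add states with every successor in Z. Z1 = {n1, n4}; fixed.
Sat(AF crit) = {n1, n4}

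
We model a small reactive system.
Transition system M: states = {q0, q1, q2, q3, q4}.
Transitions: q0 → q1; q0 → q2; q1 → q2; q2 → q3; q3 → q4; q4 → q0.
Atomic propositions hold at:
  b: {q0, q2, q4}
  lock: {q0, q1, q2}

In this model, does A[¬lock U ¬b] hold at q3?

Sat(¬lock) = {q3, q4}
Sat(¬b) = {q1, q3}
A[¬lock U ¬b]: least fixpoint, start Z0 = Sat(¬b) = {q1, q3}, add states in Sat(¬lock) with every successor in Z. Already a fixed point.
Sat(A[¬lock U ¬b]) = {q1, q3}
q3 ∈ Sat(A[¬lock U ¬b]) = {q1, q3}, so the formula holds at q3.

Yes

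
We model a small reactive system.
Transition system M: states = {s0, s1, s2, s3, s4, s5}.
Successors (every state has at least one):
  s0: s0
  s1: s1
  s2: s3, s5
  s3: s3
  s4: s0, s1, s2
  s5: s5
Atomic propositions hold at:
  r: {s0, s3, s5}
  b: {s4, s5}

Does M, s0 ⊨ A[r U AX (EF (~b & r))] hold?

Yes

Sat(~b) = {s0, s1, s2, s3}
Sat(~b & r) = {s0, s3}
EF (~b & r): least fixpoint, start Z0 = {s0, s3}, add states with some successor in Z. Z1 = {s0, s2, s3, s4}; fixed.
Sat(EF (~b & r)) = {s0, s2, s3, s4}
Sat(AX (EF (~b & r))) = {s : every successor in {s0, s2, s3, s4}} = {s0, s3}
A[r U AX (EF (~b & r))]: least fixpoint, start Z0 = Sat(AX (EF (~b & r))) = {s0, s3}, add states in Sat(r) with every successor in Z. Already a fixed point.
Sat(A[r U AX (EF (~b & r))]) = {s0, s3}
s0 ∈ Sat(A[r U AX (EF (~b & r))]) = {s0, s3}, so the formula holds at s0.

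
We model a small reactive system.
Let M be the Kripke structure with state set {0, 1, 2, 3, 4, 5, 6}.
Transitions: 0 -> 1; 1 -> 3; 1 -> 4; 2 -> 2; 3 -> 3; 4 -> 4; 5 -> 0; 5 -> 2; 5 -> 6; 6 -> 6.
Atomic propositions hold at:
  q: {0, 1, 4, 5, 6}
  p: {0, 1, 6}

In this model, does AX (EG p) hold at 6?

Yes

EG p: greatest fixpoint, start Z0 = {0, 1, 6}, keep only states in Sat with some successor in Z. Z1 = {0, 6}; Z2 = {6}; fixed.
Sat(EG p) = {6}
Sat(AX (EG p)) = {s : every successor in {6}} = {6}
6 ∈ Sat(AX (EG p)) = {6}, so the formula holds at 6.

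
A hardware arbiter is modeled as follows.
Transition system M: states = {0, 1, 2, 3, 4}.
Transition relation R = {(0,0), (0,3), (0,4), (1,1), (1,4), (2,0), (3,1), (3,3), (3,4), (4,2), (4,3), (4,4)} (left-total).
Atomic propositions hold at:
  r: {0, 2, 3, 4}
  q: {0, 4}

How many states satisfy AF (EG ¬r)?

Sat(¬r) = {1}
EG ¬r: greatest fixpoint, start Z0 = {1}, keep only states in Sat with some successor in Z. Already a fixed point.
Sat(EG ¬r) = {1}
AF (EG ¬r): least fixpoint, start Z0 = {1}, add states with every successor in Z. Already a fixed point.
Sat(AF (EG ¬r)) = {1}
|Sat(AF (EG ¬r))| = |{1}| = 1.

1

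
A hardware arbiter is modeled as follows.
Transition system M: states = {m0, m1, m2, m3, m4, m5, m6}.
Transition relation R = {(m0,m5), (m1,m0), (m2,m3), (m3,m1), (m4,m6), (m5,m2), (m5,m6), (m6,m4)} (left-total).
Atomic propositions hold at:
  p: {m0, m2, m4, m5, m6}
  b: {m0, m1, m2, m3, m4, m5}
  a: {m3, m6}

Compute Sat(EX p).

Sat(EX p) = {s : some successor in {m0, m2, m4, m5, m6}} = {m0, m1, m4, m5, m6}

{m0, m1, m4, m5, m6}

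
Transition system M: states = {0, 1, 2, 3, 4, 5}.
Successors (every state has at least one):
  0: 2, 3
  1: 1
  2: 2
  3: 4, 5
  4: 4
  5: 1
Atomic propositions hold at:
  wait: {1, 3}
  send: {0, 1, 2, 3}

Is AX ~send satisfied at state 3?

Sat(~send) = {4, 5}
Sat(AX ~send) = {s : every successor in {4, 5}} = {3, 4}
3 ∈ Sat(AX ~send) = {3, 4}, so the formula holds at 3.

Yes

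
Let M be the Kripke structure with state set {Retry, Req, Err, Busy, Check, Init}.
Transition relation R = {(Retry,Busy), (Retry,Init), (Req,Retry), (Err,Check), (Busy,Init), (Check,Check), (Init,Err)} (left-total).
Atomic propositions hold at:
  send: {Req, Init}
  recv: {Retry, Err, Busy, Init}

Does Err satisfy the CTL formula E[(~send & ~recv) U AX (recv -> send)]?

Yes

Sat(~send) = {Retry, Err, Busy, Check}
Sat(~recv) = {Req, Check}
Sat(~send & ~recv) = {Check}
Sat(recv -> send) = {Req, Check, Init}
Sat(AX (recv -> send)) = {s : every successor in {Req, Check, Init}} = {Err, Busy, Check}
E[(~send & ~recv) U AX (recv -> send)]: least fixpoint, start Z0 = Sat(AX (recv -> send)) = {Err, Busy, Check}, add states in Sat(~send & ~recv) with some successor in Z. Already a fixed point.
Sat(E[(~send & ~recv) U AX (recv -> send)]) = {Err, Busy, Check}
Err ∈ Sat(E[(~send & ~recv) U AX (recv -> send)]) = {Err, Busy, Check}, so the formula holds at Err.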